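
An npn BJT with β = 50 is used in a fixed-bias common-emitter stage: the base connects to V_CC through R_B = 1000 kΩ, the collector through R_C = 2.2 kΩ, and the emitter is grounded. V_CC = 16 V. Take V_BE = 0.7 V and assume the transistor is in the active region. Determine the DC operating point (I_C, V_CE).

Base loop: V_CC = I_B·R_B + V_BE, so I_B = (16 − 0.7)/1000 kΩ = 0.0153 mA.
In the active region I_C = β·I_B = 50 × 0.0153 = 0.765 mA.
Collector loop: V_CE = V_CC − I_C·R_C = 16 − 0.765×2.2 = 14.3 V.
Since V_CE = 14.3 V > V_CE(sat) ≈ 0.2 V, the transistor is in the active region as assumed.

I_C ≈ 0.77 mA, V_CE ≈ 14 V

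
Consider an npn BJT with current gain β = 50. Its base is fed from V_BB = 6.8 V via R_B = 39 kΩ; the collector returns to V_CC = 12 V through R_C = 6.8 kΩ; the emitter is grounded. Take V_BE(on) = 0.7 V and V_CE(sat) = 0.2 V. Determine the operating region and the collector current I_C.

Assume active: I_B = (6.8 − 0.7)/39 = 0.156 mA, giving I_C = β·I_B = 7.82 mA.
But then V_CE = 12 − 7.82×6.8 = -41.2 V < V_CE(sat) = 0.2 V — impossible in the active region.
So the transistor is saturated. With V_CE = 0.2 V, I_C = (V_CC − 0.2)/R_C = 11.8/6.8 = 1.74 mA.
Check: β·I_B = 7.82 mA > I_C = 1.74 mA, confirming saturation.

saturation; I_C ≈ 1.7 mA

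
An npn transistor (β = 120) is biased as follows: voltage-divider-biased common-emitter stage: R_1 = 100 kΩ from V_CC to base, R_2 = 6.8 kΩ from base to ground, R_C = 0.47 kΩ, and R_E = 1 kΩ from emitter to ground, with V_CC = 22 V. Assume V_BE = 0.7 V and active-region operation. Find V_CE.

Thevenize the base divider: V_Th = V_CC·R_2/(R_1+R_2) = 22×6.8/107 = 1.4 V, R_Th = R_1‖R_2 = 6.37 kΩ.
Base-emitter loop: V_Th = I_B·R_Th + V_BE + (β+1)I_B·R_E, so I_B = (1.4 − 0.7) / (6.37 + 121×1) = 0.0055 mA.
I_C = β·I_B = 120×0.0055 = 0.66 mA, and I_E = (β+1)I_B = 0.666 mA.
V_CE = V_CC − I_C·R_C − I_E·R_E = 22 − 0.66×0.47 − 0.666×1 = 21 V.
V_CE = 21 V > 0.2 V confirms active-region operation.

V_CE ≈ 21 V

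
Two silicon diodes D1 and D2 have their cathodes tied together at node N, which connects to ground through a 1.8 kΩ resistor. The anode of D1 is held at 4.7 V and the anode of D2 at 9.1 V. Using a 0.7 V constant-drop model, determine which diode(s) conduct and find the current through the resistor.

Assume both conduct. Then node N would need to be at both 4.7−0.7 = 4 V and 9.1−0.7 = 8.4 V, which is impossible.
Assume only D2 conducts: V_N = 9.1 − 0.7 = 8.4 V, so I_R = 8.4/1.8 = 4.67 mA.
Check D1: its anode-to-cathode voltage is 4.7 − 8.4 = -3.7 V < 0.7 V, so it is off. The assumption is consistent.

Only D2 conducts; I_R ≈ 4.7 mA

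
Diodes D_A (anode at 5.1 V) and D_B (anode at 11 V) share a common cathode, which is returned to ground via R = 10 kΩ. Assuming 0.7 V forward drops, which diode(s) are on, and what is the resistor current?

Assume both conduct. Then node N would need to be at both 5.1−0.7 = 4.4 V and 11−0.7 = 10.3 V, which is impossible.
Assume only D_B conducts: V_N = 11 − 0.7 = 10.3 V, so I_R = 10.3/10 = 1.03 mA.
Check D_A: its anode-to-cathode voltage is 5.1 − 10.3 = -5.2 V < 0.7 V, so it is off. The assumption is consistent.

Only D_B conducts; I_R ≈ 1 mA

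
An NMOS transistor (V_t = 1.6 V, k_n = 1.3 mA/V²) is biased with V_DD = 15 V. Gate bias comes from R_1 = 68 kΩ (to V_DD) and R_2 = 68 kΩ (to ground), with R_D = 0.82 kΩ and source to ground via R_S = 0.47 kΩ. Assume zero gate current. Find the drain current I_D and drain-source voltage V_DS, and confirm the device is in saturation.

I_D ≈ 6.1 mA, V_DS ≈ 7.2 V

V_G = V_DD·R_2/(R_1+R_2) = 15×68/136 = 7.5 V.
Assume saturation: I_D = (k_n/2)(V_GS − V_t)² with V_GS = V_G − I_D·R_S = 7.5 − 0.47·I_D.
Substituting gives 0.144·I_D² − 4.6·I_D + 22.6 = 0, with roots I_D = 6.06 or 26 mA.
The root I_D = 26 mA gives V_GS = -4.73 V ≤ V_t, so take I_D = 6.06 mA.
Then V_GS = 4.65 V and V_DS = V_DD − I_D(R_D+R_S) = 15 − 6.06×1.29 = 7.19 V.
Saturation requires V_DS ≥ V_GS − V_t = 3.05 V; 7.19 ≥ 3.05 ✓.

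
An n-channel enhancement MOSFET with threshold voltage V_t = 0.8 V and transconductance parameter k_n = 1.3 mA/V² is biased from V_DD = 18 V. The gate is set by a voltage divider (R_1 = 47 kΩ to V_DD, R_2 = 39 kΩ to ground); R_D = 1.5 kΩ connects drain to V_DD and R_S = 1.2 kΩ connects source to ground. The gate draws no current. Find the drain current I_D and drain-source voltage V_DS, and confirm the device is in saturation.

V_G = V_DD·R_2/(R_1+R_2) = 18×39/86 = 8.16 V.
Assume saturation: I_D = (k_n/2)(V_GS − V_t)² with V_GS = V_G − I_D·R_S = 8.16 − 1.2·I_D.
Substituting gives 0.936·I_D² − 12.5·I_D + 35.2 = 0, with roots I_D = 4.05 or 9.29 mA.
The root I_D = 9.29 mA gives V_GS = -2.98 V ≤ V_t, so take I_D = 4.05 mA.
Then V_GS = 3.3 V and V_DS = V_DD − I_D(R_D+R_S) = 18 − 4.05×2.7 = 7.05 V.
Saturation requires V_DS ≥ V_GS − V_t = 2.5 V; 7.05 ≥ 2.5 ✓.

I_D ≈ 4.1 mA, V_DS ≈ 7.1 V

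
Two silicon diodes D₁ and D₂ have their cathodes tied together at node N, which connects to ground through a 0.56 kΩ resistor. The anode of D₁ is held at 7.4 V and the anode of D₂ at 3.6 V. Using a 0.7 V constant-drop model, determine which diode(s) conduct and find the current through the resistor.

Assume both conduct. Then node N would need to be at both 7.4−0.7 = 6.7 V and 3.6−0.7 = 2.9 V, which is impossible.
Assume only D₁ conducts: V_N = 7.4 − 0.7 = 6.7 V, so I_R = 6.7/0.56 = 12 mA.
Check D₂: its anode-to-cathode voltage is 3.6 − 6.7 = -3.1 V < 0.7 V, so it is off. The assumption is consistent.

Only D₁ conducts; I_R ≈ 12 mA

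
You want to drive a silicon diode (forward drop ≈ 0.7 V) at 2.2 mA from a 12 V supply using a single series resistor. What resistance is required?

R ≈ 5.1 kΩ

The resistor drops V_S − V_D = 12 − 0.7 = 11.3 V at 2.2 mA.
R = 11.3 V / 2.2 mA = 5.14 kΩ.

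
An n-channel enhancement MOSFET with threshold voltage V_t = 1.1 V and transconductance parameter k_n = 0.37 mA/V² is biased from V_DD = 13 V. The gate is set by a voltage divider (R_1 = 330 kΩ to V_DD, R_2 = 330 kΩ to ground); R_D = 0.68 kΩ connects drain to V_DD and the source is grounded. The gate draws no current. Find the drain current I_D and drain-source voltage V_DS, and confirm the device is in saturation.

I_D ≈ 5.4 mA, V_DS ≈ 9.3 V

V_G = V_DD·R_2/(R_1+R_2) = 13×330/660 = 6.5 V. With the source grounded, V_GS = V_G = 6.5 V.
Assume saturation: I_D = (k_n/2)(V_GS − V_t)² = (0.37/2)×(6.5 − 1.1)² = 0.185×5.4² = 5.39 mA.
V_DS = V_DD − I_D·R_D = 13 − 5.39×0.68 = 9.33 V.
Saturation requires V_DS ≥ V_GS − V_t = 5.4 V; 9.33 ≥ 5.4 ✓.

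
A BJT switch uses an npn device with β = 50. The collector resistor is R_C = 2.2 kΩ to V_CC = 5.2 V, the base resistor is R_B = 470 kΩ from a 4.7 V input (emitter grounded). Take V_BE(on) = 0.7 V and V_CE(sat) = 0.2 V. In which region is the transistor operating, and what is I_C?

Assume active. Base-emitter loop: I_B = (V_BB − V_BE)/R_B = (4.7 − 0.7)/470 = 0.00851 mA.
I_C = β·I_B = 50×0.00851 = 0.426 mA.
V_CE = V_CC − I_C·R_C = 5.2 − 0.426×2.2 = 4.26 V > V_CE(sat), so the active-region assumption holds.

active; I_C ≈ 0.43 mA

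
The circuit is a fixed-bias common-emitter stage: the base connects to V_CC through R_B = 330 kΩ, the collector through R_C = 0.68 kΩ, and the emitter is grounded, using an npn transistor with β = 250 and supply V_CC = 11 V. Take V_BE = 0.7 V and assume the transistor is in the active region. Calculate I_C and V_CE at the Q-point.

I_C ≈ 7.8 mA, V_CE ≈ 5.7 V

Base loop: V_CC = I_B·R_B + V_BE, so I_B = (11 − 0.7)/330 kΩ = 0.0312 mA.
In the active region I_C = β·I_B = 250 × 0.0312 = 7.8 mA.
Collector loop: V_CE = V_CC − I_C·R_C = 11 − 7.8×0.68 = 5.69 V.
Since V_CE = 5.69 V > V_CE(sat) ≈ 0.2 V, the transistor is in the active region as assumed.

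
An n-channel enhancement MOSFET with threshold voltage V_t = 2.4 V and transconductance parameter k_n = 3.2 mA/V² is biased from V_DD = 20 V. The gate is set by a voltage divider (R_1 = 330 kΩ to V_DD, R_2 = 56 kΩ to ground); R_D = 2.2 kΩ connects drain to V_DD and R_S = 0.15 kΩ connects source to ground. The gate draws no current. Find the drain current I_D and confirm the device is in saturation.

V_G = V_DD·R_2/(R_1+R_2) = 20×56/386 = 2.9 V.
Assume saturation: I_D = (k_n/2)(V_GS − V_t)² with V_GS = V_G − I_D·R_S = 2.9 − 0.15·I_D.
Substituting gives 0.036·I_D² − 1.24·I_D + 0.402 = 0, with roots I_D = 0.328 or 34.1 mA.
The root I_D = 34.1 mA gives V_GS = -2.22 V ≤ V_t, so take I_D = 0.328 mA.
Then V_GS = 2.85 V and V_DS = V_DD − I_D(R_D+R_S) = 20 − 0.328×2.35 = 19.2 V.
Saturation requires V_DS ≥ V_GS − V_t = 0.452 V; 19.2 ≥ 0.452 ✓.

I_D ≈ 0.33 mA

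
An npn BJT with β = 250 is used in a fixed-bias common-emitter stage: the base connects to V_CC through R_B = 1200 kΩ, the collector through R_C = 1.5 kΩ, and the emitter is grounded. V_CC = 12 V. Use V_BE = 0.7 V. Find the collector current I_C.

I_C ≈ 2.4 mA

Base loop: V_CC = I_B·R_B + V_BE, so I_B = (12 − 0.7)/1200 kΩ = 0.00942 mA.
In the active region I_C = β·I_B = 250 × 0.00942 = 2.35 mA.
Collector loop: V_CE = V_CC − I_C·R_C = 12 − 2.35×1.5 = 8.47 V.
Since V_CE = 8.47 V > V_CE(sat) ≈ 0.2 V, the transistor is in the active region as assumed.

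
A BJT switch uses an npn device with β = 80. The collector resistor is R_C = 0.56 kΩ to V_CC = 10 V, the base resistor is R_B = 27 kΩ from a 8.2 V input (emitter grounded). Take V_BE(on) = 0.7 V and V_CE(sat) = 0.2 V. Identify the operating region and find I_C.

saturation; I_C ≈ 18 mA

Assume active: I_B = (8.2 − 0.7)/27 = 0.278 mA, giving I_C = β·I_B = 22.2 mA.
But then V_CE = 10 − 22.2×0.56 = -2.44 V < V_CE(sat) = 0.2 V — impossible in the active region.
So the transistor is saturated. With V_CE = 0.2 V, I_C = (V_CC − 0.2)/R_C = 9.8/0.56 = 17.5 mA.
Check: β·I_B = 22.2 mA > I_C = 17.5 mA, confirming saturation.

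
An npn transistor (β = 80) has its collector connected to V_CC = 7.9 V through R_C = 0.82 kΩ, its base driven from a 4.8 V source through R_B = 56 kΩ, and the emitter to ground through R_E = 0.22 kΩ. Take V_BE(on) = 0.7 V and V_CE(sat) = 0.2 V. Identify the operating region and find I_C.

Assume active. Base-emitter loop: I_B = (V_BB − V_BE)/(R_B + (β+1)R_E) = (4.8 − 0.7)/(56 + 81×0.22) = 0.0555 mA.
I_C = β·I_B = 80×0.0555 = 4.44 mA.
V_CE = V_CC − I_C·R_C − I_E·R_E = 7.9 − 4.44×0.82 − 4.5×0.22 = 3.27 V > V_CE(sat), so the active-region assumption holds.

active; I_C ≈ 4.4 mA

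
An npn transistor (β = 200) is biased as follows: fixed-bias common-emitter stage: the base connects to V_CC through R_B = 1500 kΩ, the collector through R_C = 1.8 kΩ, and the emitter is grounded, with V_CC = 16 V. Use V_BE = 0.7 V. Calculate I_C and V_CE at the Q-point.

Base loop: V_CC = I_B·R_B + V_BE, so I_B = (16 − 0.7)/1500 kΩ = 0.0102 mA.
In the active region I_C = β·I_B = 200 × 0.0102 = 2.04 mA.
Collector loop: V_CE = V_CC − I_C·R_C = 16 − 2.04×1.8 = 12.3 V.
Since V_CE = 12.3 V > V_CE(sat) ≈ 0.2 V, the transistor is in the active region as assumed.

I_C ≈ 2 mA, V_CE ≈ 12 V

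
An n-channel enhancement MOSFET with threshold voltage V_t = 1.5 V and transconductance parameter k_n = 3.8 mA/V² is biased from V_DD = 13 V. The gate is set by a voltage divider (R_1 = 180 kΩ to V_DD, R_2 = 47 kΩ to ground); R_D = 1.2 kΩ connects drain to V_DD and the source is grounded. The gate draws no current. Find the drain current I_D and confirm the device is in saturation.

V_G = V_DD·R_2/(R_1+R_2) = 13×47/227 = 2.69 V. With the source grounded, V_GS = V_G = 2.69 V.
Assume saturation: I_D = (k_n/2)(V_GS − V_t)² = (3.8/2)×(2.69 − 1.5)² = 1.9×1.19² = 2.7 mA.
V_DS = V_DD − I_D·R_D = 13 − 2.7×1.2 = 9.76 V.
Saturation requires V_DS ≥ V_GS − V_t = 1.19 V; 9.76 ≥ 1.19 ✓.

I_D ≈ 2.7 mA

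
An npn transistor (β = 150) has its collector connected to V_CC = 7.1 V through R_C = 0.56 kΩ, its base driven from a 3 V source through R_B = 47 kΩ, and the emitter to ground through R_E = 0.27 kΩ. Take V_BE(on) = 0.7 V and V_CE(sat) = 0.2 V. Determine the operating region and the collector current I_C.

active; I_C ≈ 3.9 mA

Assume active. Base-emitter loop: I_B = (V_BB − V_BE)/(R_B + (β+1)R_E) = (3 − 0.7)/(47 + 151×0.27) = 0.0262 mA.
I_C = β·I_B = 150×0.0262 = 3.93 mA.
V_CE = V_CC − I_C·R_C − I_E·R_E = 7.1 − 3.93×0.56 − 3.96×0.27 = 3.83 V > V_CE(sat), so the active-region assumption holds.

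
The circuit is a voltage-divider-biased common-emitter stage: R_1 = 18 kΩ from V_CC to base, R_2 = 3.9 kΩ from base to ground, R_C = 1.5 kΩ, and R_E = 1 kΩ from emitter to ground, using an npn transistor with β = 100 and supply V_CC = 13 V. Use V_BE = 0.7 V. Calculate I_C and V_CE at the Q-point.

Thevenize the base divider: V_Th = V_CC·R_2/(R_1+R_2) = 13×3.9/21.9 = 2.32 V, R_Th = R_1‖R_2 = 3.21 kΩ.
Base-emitter loop: V_Th = I_B·R_Th + V_BE + (β+1)I_B·R_E, so I_B = (2.32 − 0.7) / (3.21 + 101×1) = 0.0155 mA.
I_C = β·I_B = 100×0.0155 = 1.55 mA, and I_E = (β+1)I_B = 1.57 mA.
V_CE = V_CC − I_C·R_C − I_E·R_E = 13 − 1.55×1.5 − 1.57×1 = 9.11 V.
V_CE = 9.11 V > 0.2 V confirms active-region operation.

I_C ≈ 1.5 mA, V_CE ≈ 9.1 V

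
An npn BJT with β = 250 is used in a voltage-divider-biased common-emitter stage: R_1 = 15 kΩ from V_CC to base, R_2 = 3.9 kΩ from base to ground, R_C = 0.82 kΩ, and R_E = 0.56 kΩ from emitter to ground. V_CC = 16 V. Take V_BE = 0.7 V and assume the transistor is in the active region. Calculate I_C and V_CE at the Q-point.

Thevenize the base divider: V_Th = V_CC·R_2/(R_1+R_2) = 16×3.9/18.9 = 3.3 V, R_Th = R_1‖R_2 = 3.1 kΩ.
Base-emitter loop: V_Th = I_B·R_Th + V_BE + (β+1)I_B·R_E, so I_B = (3.3 − 0.7) / (3.1 + 251×0.56) = 0.0181 mA.
I_C = β·I_B = 250×0.0181 = 4.53 mA, and I_E = (β+1)I_B = 4.55 mA.
V_CE = V_CC − I_C·R_C − I_E·R_E = 16 − 4.53×0.82 − 4.55×0.56 = 9.74 V.
V_CE = 9.74 V > 0.2 V confirms active-region operation.

I_C ≈ 4.5 mA, V_CE ≈ 9.7 V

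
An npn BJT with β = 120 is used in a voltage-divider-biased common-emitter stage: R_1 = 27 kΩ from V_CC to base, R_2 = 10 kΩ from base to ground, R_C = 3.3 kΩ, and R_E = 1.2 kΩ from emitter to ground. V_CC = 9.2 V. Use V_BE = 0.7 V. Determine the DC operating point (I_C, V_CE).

I_C ≈ 1.4 mA, V_CE ≈ 2.9 V

Thevenize the base divider: V_Th = V_CC·R_2/(R_1+R_2) = 9.2×10/37 = 2.49 V, R_Th = R_1‖R_2 = 7.3 kΩ.
Base-emitter loop: V_Th = I_B·R_Th + V_BE + (β+1)I_B·R_E, so I_B = (2.49 − 0.7) / (7.3 + 121×1.2) = 0.0117 mA.
I_C = β·I_B = 120×0.0117 = 1.41 mA, and I_E = (β+1)I_B = 1.42 mA.
V_CE = V_CC − I_C·R_C − I_E·R_E = 9.2 − 1.41×3.3 − 1.42×1.2 = 2.86 V.
V_CE = 2.86 V > 0.2 V confirms active-region operation.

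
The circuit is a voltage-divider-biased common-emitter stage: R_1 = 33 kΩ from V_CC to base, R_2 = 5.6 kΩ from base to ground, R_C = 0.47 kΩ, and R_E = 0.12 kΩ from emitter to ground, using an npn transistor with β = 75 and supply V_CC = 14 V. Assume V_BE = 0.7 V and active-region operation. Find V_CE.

V_CE ≈ 9.8 V

Thevenize the base divider: V_Th = V_CC·R_2/(R_1+R_2) = 14×5.6/38.6 = 2.03 V, R_Th = R_1‖R_2 = 4.79 kΩ.
Base-emitter loop: V_Th = I_B·R_Th + V_BE + (β+1)I_B·R_E, so I_B = (2.03 − 0.7) / (4.79 + 76×0.12) = 0.0957 mA.
I_C = β·I_B = 75×0.0957 = 7.18 mA, and I_E = (β+1)I_B = 7.27 mA.
V_CE = V_CC − I_C·R_C − I_E·R_E = 14 − 7.18×0.47 − 7.27×0.12 = 9.75 V.
V_CE = 9.75 V > 0.2 V confirms active-region operation.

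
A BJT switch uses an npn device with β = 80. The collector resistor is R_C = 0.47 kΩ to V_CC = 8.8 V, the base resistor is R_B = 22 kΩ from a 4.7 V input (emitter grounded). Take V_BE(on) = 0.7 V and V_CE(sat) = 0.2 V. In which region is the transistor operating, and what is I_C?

Assume active. Base-emitter loop: I_B = (V_BB − V_BE)/R_B = (4.7 − 0.7)/22 = 0.182 mA.
I_C = β·I_B = 80×0.182 = 14.5 mA.
V_CE = V_CC − I_C·R_C = 8.8 − 14.5×0.47 = 1.96 V > V_CE(sat), so the active-region assumption holds.

active; I_C ≈ 15 mA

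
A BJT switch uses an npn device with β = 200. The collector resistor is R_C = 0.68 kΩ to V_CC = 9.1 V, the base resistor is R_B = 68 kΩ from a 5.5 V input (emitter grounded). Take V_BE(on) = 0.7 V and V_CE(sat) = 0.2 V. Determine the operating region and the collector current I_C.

saturation; I_C ≈ 13 mA

Assume active: I_B = (5.5 − 0.7)/68 = 0.0706 mA, giving I_C = β·I_B = 14.1 mA.
But then V_CE = 9.1 − 14.1×0.68 = -0.5 V < V_CE(sat) = 0.2 V — impossible in the active region.
So the transistor is saturated. With V_CE = 0.2 V, I_C = (V_CC − 0.2)/R_C = 8.9/0.68 = 13.1 mA.
Check: β·I_B = 14.1 mA > I_C = 13.1 mA, confirming saturation.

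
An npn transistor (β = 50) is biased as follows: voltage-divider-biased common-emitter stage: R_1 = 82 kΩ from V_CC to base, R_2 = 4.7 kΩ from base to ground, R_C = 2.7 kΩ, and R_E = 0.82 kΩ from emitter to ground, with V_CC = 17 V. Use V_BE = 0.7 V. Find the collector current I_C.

I_C ≈ 0.24 mA

Thevenize the base divider: V_Th = V_CC·R_2/(R_1+R_2) = 17×4.7/86.7 = 0.922 V, R_Th = R_1‖R_2 = 4.45 kΩ.
Base-emitter loop: V_Th = I_B·R_Th + V_BE + (β+1)I_B·R_E, so I_B = (0.922 − 0.7) / (4.45 + 51×0.82) = 0.00479 mA.
I_C = β·I_B = 50×0.00479 = 0.239 mA, and I_E = (β+1)I_B = 0.244 mA.
V_CE = V_CC − I_C·R_C − I_E·R_E = 17 − 0.239×2.7 − 0.244×0.82 = 16.2 V.
V_CE = 16.2 V > 0.2 V confirms active-region operation.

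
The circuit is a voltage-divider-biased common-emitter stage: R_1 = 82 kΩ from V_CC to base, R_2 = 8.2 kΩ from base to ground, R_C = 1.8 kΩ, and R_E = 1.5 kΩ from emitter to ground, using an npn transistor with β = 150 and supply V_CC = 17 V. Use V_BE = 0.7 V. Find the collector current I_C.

I_C ≈ 0.54 mA

Thevenize the base divider: V_Th = V_CC·R_2/(R_1+R_2) = 17×8.2/90.2 = 1.55 V, R_Th = R_1‖R_2 = 7.45 kΩ.
Base-emitter loop: V_Th = I_B·R_Th + V_BE + (β+1)I_B·R_E, so I_B = (1.55 − 0.7) / (7.45 + 151×1.5) = 0.00361 mA.
I_C = β·I_B = 150×0.00361 = 0.542 mA, and I_E = (β+1)I_B = 0.546 mA.
V_CE = V_CC − I_C·R_C − I_E·R_E = 17 − 0.542×1.8 − 0.546×1.5 = 15.2 V.
V_CE = 15.2 V > 0.2 V confirms active-region operation.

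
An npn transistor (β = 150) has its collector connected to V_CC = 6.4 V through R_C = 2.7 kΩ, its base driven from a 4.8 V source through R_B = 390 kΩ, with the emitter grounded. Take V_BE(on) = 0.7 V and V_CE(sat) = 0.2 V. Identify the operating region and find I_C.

active; I_C ≈ 1.6 mA

Assume active. Base-emitter loop: I_B = (V_BB − V_BE)/R_B = (4.8 − 0.7)/390 = 0.0105 mA.
I_C = β·I_B = 150×0.0105 = 1.58 mA.
V_CE = V_CC − I_C·R_C = 6.4 − 1.58×2.7 = 2.14 V > V_CE(sat), so the active-region assumption holds.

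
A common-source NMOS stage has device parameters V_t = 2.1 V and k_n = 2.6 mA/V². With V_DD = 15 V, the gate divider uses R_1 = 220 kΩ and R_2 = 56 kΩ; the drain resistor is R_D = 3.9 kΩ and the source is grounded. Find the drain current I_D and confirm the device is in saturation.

V_G = V_DD·R_2/(R_1+R_2) = 15×56/276 = 3.04 V. With the source grounded, V_GS = V_G = 3.04 V.
Assume saturation: I_D = (k_n/2)(V_GS − V_t)² = (2.6/2)×(3.04 − 2.1)² = 1.3×0.943² = 1.16 mA.
V_DS = V_DD − I_D·R_D = 15 − 1.16×3.9 = 10.5 V.
Saturation requires V_DS ≥ V_GS − V_t = 0.943 V; 10.5 ≥ 0.943 ✓.

I_D ≈ 1.2 mA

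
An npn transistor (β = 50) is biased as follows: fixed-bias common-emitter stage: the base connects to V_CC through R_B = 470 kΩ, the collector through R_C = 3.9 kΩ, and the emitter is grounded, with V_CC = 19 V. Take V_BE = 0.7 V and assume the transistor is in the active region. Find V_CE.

Base loop: V_CC = I_B·R_B + V_BE, so I_B = (19 − 0.7)/470 kΩ = 0.0389 mA.
In the active region I_C = β·I_B = 50 × 0.0389 = 1.95 mA.
Collector loop: V_CE = V_CC − I_C·R_C = 19 − 1.95×3.9 = 11.4 V.
Since V_CE = 11.4 V > V_CE(sat) ≈ 0.2 V, the transistor is in the active region as assumed.

V_CE ≈ 11 V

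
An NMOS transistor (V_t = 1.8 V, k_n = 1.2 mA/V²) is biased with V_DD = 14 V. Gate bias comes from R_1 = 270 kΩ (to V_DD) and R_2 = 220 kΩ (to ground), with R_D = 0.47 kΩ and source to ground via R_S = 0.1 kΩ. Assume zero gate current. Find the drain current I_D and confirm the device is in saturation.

V_G = V_DD·R_2/(R_1+R_2) = 14×220/490 = 6.29 V.
Assume saturation: I_D = (k_n/2)(V_GS − V_t)² with V_GS = V_G − I_D·R_S = 6.29 − 0.1·I_D.
Substituting gives 0.006·I_D² − 1.54·I_D + 12.1 = 0, with roots I_D = 8.1 or 248 mA.
The root I_D = 248 mA gives V_GS = -18.5 V ≤ V_t, so take I_D = 8.1 mA.
Then V_GS = 5.48 V and V_DS = V_DD − I_D(R_D+R_S) = 14 − 8.1×0.57 = 9.38 V.
Saturation requires V_DS ≥ V_GS − V_t = 3.68 V; 9.38 ≥ 3.68 ✓.

I_D ≈ 8.1 mA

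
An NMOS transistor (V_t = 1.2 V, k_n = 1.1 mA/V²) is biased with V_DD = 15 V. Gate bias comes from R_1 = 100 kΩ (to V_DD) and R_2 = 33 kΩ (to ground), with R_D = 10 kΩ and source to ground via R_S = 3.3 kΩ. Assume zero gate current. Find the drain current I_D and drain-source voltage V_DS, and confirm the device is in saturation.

V_G = V_DD·R_2/(R_1+R_2) = 15×33/133 = 3.72 V.
Assume saturation: I_D = (k_n/2)(V_GS − V_t)² with V_GS = V_G − I_D·R_S = 3.72 − 3.3·I_D.
Substituting gives 5.99·I_D² − 10.2·I_D + 3.5 = 0, with roots I_D = 0.481 or 1.21 mA.
The root I_D = 1.21 mA gives V_GS = -0.286 V ≤ V_t, so take I_D = 0.481 mA.
Then V_GS = 2.14 V and V_DS = V_DD − I_D(R_D+R_S) = 15 − 0.481×13.3 = 8.6 V.
Saturation requires V_DS ≥ V_GS − V_t = 0.935 V; 8.6 ≥ 0.935 ✓.

I_D ≈ 0.48 mA, V_DS ≈ 8.6 V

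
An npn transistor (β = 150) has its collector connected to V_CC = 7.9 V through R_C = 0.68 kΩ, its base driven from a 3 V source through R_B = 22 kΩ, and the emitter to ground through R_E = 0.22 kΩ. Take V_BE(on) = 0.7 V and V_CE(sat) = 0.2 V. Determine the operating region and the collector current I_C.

active; I_C ≈ 6.2 mA

Assume active. Base-emitter loop: I_B = (V_BB − V_BE)/(R_B + (β+1)R_E) = (3 − 0.7)/(22 + 151×0.22) = 0.0417 mA.
I_C = β·I_B = 150×0.0417 = 6.25 mA.
V_CE = V_CC − I_C·R_C − I_E·R_E = 7.9 − 6.25×0.68 − 6.29×0.22 = 2.27 V > V_CE(sat), so the active-region assumption holds.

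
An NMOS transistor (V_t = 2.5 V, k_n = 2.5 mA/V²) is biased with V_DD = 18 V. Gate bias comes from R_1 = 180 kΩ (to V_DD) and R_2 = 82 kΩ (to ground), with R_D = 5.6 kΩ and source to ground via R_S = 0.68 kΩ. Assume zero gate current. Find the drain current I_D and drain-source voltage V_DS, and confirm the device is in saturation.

I_D ≈ 2.5 mA, V_DS ≈ 2.2 V

V_G = V_DD·R_2/(R_1+R_2) = 18×82/262 = 5.63 V.
Assume saturation: I_D = (k_n/2)(V_GS − V_t)² with V_GS = V_G − I_D·R_S = 5.63 − 0.68·I_D.
Substituting gives 0.578·I_D² − 6.33·I_D + 12.3 = 0, with roots I_D = 2.52 or 8.43 mA.
The root I_D = 8.43 mA gives V_GS = -0.0964 V ≤ V_t, so take I_D = 2.52 mA.
Then V_GS = 3.92 V and V_DS = V_DD − I_D(R_D+R_S) = 18 − 2.52×6.28 = 2.17 V.
Saturation requires V_DS ≥ V_GS − V_t = 1.42 V; 2.17 ≥ 1.42 ✓.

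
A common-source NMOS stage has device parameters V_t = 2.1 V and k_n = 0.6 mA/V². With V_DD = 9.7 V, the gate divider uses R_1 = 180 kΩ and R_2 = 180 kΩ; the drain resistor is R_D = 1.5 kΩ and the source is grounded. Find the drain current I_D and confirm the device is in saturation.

V_G = V_DD·R_2/(R_1+R_2) = 9.7×180/360 = 4.85 V. With the source grounded, V_GS = V_G = 4.85 V.
Assume saturation: I_D = (k_n/2)(V_GS − V_t)² = (0.6/2)×(4.85 − 2.1)² = 0.3×2.75² = 2.27 mA.
V_DS = V_DD − I_D·R_D = 9.7 − 2.27×1.5 = 6.3 V.
Saturation requires V_DS ≥ V_GS − V_t = 2.75 V; 6.3 ≥ 2.75 ✓.

I_D ≈ 2.3 mA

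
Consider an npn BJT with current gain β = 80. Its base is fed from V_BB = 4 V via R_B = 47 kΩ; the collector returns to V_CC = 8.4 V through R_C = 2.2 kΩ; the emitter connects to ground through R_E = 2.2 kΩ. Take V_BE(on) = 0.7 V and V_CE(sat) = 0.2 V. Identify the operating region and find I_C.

active; I_C ≈ 1.2 mA

Assume active. Base-emitter loop: I_B = (V_BB − V_BE)/(R_B + (β+1)R_E) = (4 − 0.7)/(47 + 81×2.2) = 0.0147 mA.
I_C = β·I_B = 80×0.0147 = 1.17 mA.
V_CE = V_CC − I_C·R_C − I_E·R_E = 8.4 − 1.17×2.2 − 1.19×2.2 = 3.21 V > V_CE(sat), so the active-region assumption holds.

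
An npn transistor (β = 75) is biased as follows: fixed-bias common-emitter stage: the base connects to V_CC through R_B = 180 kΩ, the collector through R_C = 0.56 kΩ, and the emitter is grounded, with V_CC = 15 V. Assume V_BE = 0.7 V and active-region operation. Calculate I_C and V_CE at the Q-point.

I_C ≈ 6 mA, V_CE ≈ 12 V

Base loop: V_CC = I_B·R_B + V_BE, so I_B = (15 − 0.7)/180 kΩ = 0.0794 mA.
In the active region I_C = β·I_B = 75 × 0.0794 = 5.96 mA.
Collector loop: V_CE = V_CC − I_C·R_C = 15 − 5.96×0.56 = 11.7 V.
Since V_CE = 11.7 V > V_CE(sat) ≈ 0.2 V, the transistor is in the active region as assumed.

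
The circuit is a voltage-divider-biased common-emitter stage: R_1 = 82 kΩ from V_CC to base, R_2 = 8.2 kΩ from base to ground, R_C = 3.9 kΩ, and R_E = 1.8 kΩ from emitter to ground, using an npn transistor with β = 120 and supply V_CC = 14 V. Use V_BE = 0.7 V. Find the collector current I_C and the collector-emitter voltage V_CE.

I_C ≈ 0.31 mA, V_CE ≈ 12 V

Thevenize the base divider: V_Th = V_CC·R_2/(R_1+R_2) = 14×8.2/90.2 = 1.27 V, R_Th = R_1‖R_2 = 7.45 kΩ.
Base-emitter loop: V_Th = I_B·R_Th + V_BE + (β+1)I_B·R_E, so I_B = (1.27 − 0.7) / (7.45 + 121×1.8) = 0.00254 mA.
I_C = β·I_B = 120×0.00254 = 0.305 mA, and I_E = (β+1)I_B = 0.308 mA.
V_CE = V_CC − I_C·R_C − I_E·R_E = 14 − 0.305×3.9 − 0.308×1.8 = 12.3 V.
V_CE = 12.3 V > 0.2 V confirms active-region operation.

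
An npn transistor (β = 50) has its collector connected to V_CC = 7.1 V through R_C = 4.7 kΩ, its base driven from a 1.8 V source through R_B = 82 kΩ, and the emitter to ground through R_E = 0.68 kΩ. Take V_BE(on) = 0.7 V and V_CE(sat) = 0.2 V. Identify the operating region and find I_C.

active; I_C ≈ 0.47 mA

Assume active. Base-emitter loop: I_B = (V_BB − V_BE)/(R_B + (β+1)R_E) = (1.8 − 0.7)/(82 + 51×0.68) = 0.00943 mA.
I_C = β·I_B = 50×0.00943 = 0.471 mA.
V_CE = V_CC − I_C·R_C − I_E·R_E = 7.1 − 0.471×4.7 − 0.481×0.68 = 4.56 V > V_CE(sat), so the active-region assumption holds.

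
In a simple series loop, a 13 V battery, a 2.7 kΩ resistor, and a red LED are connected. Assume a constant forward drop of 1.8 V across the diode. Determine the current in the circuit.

KVL around the loop: 13 = V_D + I·R = 1.8 + I × 2.7 kΩ.
So I = (13 − 1.8) / 2.7 kΩ = 11.2 / 2.7 = 4.15 mA.

I ≈ 4.1 mA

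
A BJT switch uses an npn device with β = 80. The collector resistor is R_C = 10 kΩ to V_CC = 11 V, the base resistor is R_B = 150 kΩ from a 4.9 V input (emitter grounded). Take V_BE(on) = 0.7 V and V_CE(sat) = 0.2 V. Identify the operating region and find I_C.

saturation; I_C ≈ 1.1 mA

Assume active: I_B = (4.9 − 0.7)/150 = 0.028 mA, giving I_C = β·I_B = 2.24 mA.
But then V_CE = 11 − 2.24×10 = -11.4 V < V_CE(sat) = 0.2 V — impossible in the active region.
So the transistor is saturated. With V_CE = 0.2 V, I_C = (V_CC − 0.2)/R_C = 10.8/10 = 1.08 mA.
Check: β·I_B = 2.24 mA > I_C = 1.08 mA, confirming saturation.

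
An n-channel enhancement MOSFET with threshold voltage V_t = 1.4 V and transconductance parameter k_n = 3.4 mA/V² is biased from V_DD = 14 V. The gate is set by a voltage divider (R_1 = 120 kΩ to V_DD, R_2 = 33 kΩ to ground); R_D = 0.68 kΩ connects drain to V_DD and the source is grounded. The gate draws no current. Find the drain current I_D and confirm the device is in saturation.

V_G = V_DD·R_2/(R_1+R_2) = 14×33/153 = 3.02 V. With the source grounded, V_GS = V_G = 3.02 V.
Assume saturation: I_D = (k_n/2)(V_GS − V_t)² = (3.4/2)×(3.02 − 1.4)² = 1.7×1.62² = 4.46 mA.
V_DS = V_DD − I_D·R_D = 14 − 4.46×0.68 = 11 V.
Saturation requires V_DS ≥ V_GS − V_t = 1.62 V; 11 ≥ 1.62 ✓.

I_D ≈ 4.5 mA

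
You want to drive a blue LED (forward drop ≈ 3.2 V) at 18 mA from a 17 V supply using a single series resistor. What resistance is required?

R ≈ 0.77 kΩ

The resistor drops V_S − V_D = 17 − 3.2 = 13.8 V at 18 mA.
R = 13.8 V / 18 mA = 0.767 kΩ.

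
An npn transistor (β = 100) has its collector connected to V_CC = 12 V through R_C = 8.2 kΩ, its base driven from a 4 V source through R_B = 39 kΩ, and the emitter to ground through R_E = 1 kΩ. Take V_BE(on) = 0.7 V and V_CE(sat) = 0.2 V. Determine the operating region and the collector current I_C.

saturation; I_C ≈ 1.3 mA

Assume active: I_B = (4 − 0.7)/(39 + 101×1) = 0.0236 mA, I_C = β·I_B = 2.36 mA.
Then V_CE = 12 − 2.36×8.2 − 2.38×1 = -9.71 V < 0.2 V — the active assumption fails.
Re-solve with V_CE = 0.2 V. KCL at the emitter: V_E/R_E = (V_BB−0.7−V_E)/R_B + (V_CC−0.2−V_E)/R_C, giving V_E = 1.33 V.
I_C = (V_CC − 0.2 − V_E)/R_C = (11.8 − 1.33)/8.2 = 1.28 mA.
Check: I_B = (3.3 − 1.33)/39 = 0.0506 mA, and β·I_B = 5.06 mA > I_C, confirming saturation.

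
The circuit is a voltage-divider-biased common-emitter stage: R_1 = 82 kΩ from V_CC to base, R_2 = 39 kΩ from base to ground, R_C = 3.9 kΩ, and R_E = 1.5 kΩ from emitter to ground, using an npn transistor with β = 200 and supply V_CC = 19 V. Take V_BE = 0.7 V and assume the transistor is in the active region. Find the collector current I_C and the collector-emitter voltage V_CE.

Thevenize the base divider: V_Th = V_CC·R_2/(R_1+R_2) = 19×39/121 = 6.12 V, R_Th = R_1‖R_2 = 26.4 kΩ.
Base-emitter loop: V_Th = I_B·R_Th + V_BE + (β+1)I_B·R_E, so I_B = (6.12 − 0.7) / (26.4 + 201×1.5) = 0.0165 mA.
I_C = β·I_B = 200×0.0165 = 3.31 mA, and I_E = (β+1)I_B = 3.32 mA.
V_CE = V_CC − I_C·R_C − I_E·R_E = 19 − 3.31×3.9 − 3.32×1.5 = 1.11 V.
V_CE = 1.11 V > 0.2 V confirms active-region operation.

I_C ≈ 3.3 mA, V_CE ≈ 1.1 V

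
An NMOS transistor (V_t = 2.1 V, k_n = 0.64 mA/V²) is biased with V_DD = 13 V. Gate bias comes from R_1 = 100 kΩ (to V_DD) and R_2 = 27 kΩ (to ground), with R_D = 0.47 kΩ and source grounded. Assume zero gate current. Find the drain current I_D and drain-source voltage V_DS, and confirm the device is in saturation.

I_D ≈ 0.14 mA, V_DS ≈ 13 V

V_G = V_DD·R_2/(R_1+R_2) = 13×27/127 = 2.76 V. With the source grounded, V_GS = V_G = 2.76 V.
Assume saturation: I_D = (k_n/2)(V_GS − V_t)² = (0.64/2)×(2.76 − 2.1)² = 0.32×0.664² = 0.141 mA.
V_DS = V_DD − I_D·R_D = 13 − 0.141×0.47 = 12.9 V.
Saturation requires V_DS ≥ V_GS − V_t = 0.664 V; 12.9 ≥ 0.664 ✓.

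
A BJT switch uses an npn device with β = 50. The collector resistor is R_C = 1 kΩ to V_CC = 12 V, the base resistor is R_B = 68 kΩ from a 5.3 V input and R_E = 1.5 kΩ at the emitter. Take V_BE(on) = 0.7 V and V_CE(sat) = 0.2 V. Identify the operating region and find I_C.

Assume active. Base-emitter loop: I_B = (V_BB − V_BE)/(R_B + (β+1)R_E) = (5.3 − 0.7)/(68 + 51×1.5) = 0.0318 mA.
I_C = β·I_B = 50×0.0318 = 1.59 mA.
V_CE = V_CC − I_C·R_C − I_E·R_E = 12 − 1.59×1 − 1.62×1.5 = 7.97 V > V_CE(sat), so the active-region assumption holds.

active; I_C ≈ 1.6 mA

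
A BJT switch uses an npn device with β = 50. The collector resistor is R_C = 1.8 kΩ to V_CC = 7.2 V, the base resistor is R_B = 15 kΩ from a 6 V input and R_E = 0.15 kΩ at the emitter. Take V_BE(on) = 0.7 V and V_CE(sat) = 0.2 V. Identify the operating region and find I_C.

saturation; I_C ≈ 3.6 mA

Assume active: I_B = (6 − 0.7)/(15 + 51×0.15) = 0.234 mA, I_C = β·I_B = 11.7 mA.
Then V_CE = 7.2 − 11.7×1.8 − 11.9×0.15 = -15.6 V < 0.2 V — the active assumption fails.
Re-solve with V_CE = 0.2 V. KCL at the emitter: V_E/R_E = (V_BB−0.7−V_E)/R_B + (V_CC−0.2−V_E)/R_C, giving V_E = 0.582 V.
I_C = (V_CC − 0.2 − V_E)/R_C = (7 − 0.582)/1.8 = 3.57 mA.
Check: I_B = (5.3 − 0.582)/15 = 0.315 mA, and β·I_B = 15.7 mA > I_C, confirming saturation.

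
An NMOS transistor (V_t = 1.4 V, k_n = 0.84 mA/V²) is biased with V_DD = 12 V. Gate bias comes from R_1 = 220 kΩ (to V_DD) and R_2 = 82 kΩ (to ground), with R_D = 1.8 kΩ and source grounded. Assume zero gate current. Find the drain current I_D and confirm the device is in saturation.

V_G = V_DD·R_2/(R_1+R_2) = 12×82/302 = 3.26 V. With the source grounded, V_GS = V_G = 3.26 V.
Assume saturation: I_D = (k_n/2)(V_GS − V_t)² = (0.84/2)×(3.26 − 1.4)² = 0.42×1.86² = 1.45 mA.
V_DS = V_DD − I_D·R_D = 12 − 1.45×1.8 = 9.39 V.
Saturation requires V_DS ≥ V_GS − V_t = 1.86 V; 9.39 ≥ 1.86 ✓.

I_D ≈ 1.5 mA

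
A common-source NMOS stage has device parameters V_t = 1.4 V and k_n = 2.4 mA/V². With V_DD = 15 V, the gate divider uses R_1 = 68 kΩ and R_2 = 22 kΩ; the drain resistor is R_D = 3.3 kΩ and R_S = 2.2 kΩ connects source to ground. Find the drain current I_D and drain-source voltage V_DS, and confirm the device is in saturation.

V_G = V_DD·R_2/(R_1+R_2) = 15×22/90 = 3.67 V.
Assume saturation: I_D = (k_n/2)(V_GS − V_t)² with V_GS = V_G − I_D·R_S = 3.67 − 2.2·I_D.
Substituting gives 5.81·I_D² − 13·I_D + 6.17 = 0, with roots I_D = 0.687 or 1.55 mA.
The root I_D = 1.55 mA gives V_GS = 0.265 V ≤ V_t, so take I_D = 0.687 mA.
Then V_GS = 2.16 V and V_DS = V_DD − I_D(R_D+R_S) = 15 − 0.687×5.5 = 11.2 V.
Saturation requires V_DS ≥ V_GS − V_t = 0.756 V; 11.2 ≥ 0.756 ✓.

I_D ≈ 0.69 mA, V_DS ≈ 11 V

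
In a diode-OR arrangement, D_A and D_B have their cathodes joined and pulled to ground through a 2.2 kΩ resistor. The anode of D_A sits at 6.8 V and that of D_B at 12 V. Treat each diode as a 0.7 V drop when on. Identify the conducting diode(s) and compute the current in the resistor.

Assume both conduct. Then node N would need to be at both 6.8−0.7 = 6.1 V and 12−0.7 = 11.3 V, which is impossible.
Assume only D_B conducts: V_N = 12 − 0.7 = 11.3 V, so I_R = 11.3/2.2 = 5.14 mA.
Check D_A: its anode-to-cathode voltage is 6.8 − 11.3 = -4.5 V < 0.7 V, so it is off. The assumption is consistent.

Only D_B conducts; I_R ≈ 5.1 mA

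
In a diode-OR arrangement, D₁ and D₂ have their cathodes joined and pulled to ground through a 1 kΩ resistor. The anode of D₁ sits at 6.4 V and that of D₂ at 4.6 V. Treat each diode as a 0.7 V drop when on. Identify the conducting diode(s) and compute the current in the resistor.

Assume both conduct. Then node N would need to be at both 6.4−0.7 = 5.7 V and 4.6−0.7 = 3.9 V, which is impossible.
Assume only D₁ conducts: V_N = 6.4 − 0.7 = 5.7 V, so I_R = 5.7/1 = 5.7 mA.
Check D₂: its anode-to-cathode voltage is 4.6 − 5.7 = -1.1 V < 0.7 V, so it is off. The assumption is consistent.

Only D₁ conducts; I_R ≈ 5.7 mA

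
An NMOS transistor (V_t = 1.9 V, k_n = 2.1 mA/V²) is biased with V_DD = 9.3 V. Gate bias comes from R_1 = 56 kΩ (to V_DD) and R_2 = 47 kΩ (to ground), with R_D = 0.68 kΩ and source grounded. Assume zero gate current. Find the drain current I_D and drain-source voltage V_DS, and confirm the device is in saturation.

I_D ≈ 5.8 mA, V_DS ≈ 5.4 V

V_G = V_DD·R_2/(R_1+R_2) = 9.3×47/103 = 4.24 V. With the source grounded, V_GS = V_G = 4.24 V.
Assume saturation: I_D = (k_n/2)(V_GS − V_t)² = (2.1/2)×(4.24 − 1.9)² = 1.05×2.34² = 5.77 mA.
V_DS = V_DD − I_D·R_D = 9.3 − 5.77×0.68 = 5.38 V.
Saturation requires V_DS ≥ V_GS − V_t = 2.34 V; 5.38 ≥ 2.34 ✓.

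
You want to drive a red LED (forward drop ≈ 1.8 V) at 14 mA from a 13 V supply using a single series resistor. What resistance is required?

R ≈ 0.8 kΩ

The resistor drops V_S − V_D = 13 − 1.8 = 11.2 V at 14 mA.
R = 11.2 V / 14 mA = 0.8 kΩ.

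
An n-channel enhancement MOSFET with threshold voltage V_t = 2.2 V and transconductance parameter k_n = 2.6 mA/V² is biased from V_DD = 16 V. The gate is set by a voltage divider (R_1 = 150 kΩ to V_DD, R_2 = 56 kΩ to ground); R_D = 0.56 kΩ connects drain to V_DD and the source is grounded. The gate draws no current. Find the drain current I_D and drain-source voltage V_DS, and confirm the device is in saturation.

I_D ≈ 6 mA, V_DS ≈ 13 V

V_G = V_DD·R_2/(R_1+R_2) = 16×56/206 = 4.35 V. With the source grounded, V_GS = V_G = 4.35 V.
Assume saturation: I_D = (k_n/2)(V_GS − V_t)² = (2.6/2)×(4.35 − 2.2)² = 1.3×2.15² = 6.01 mA.
V_DS = V_DD − I_D·R_D = 16 − 6.01×0.56 = 12.6 V.
Saturation requires V_DS ≥ V_GS − V_t = 2.15 V; 12.6 ≥ 2.15 ✓.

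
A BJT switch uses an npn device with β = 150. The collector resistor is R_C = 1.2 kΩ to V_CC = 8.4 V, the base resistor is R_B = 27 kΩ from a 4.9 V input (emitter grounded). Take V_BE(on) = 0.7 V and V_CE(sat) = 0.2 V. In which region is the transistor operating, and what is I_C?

Assume active: I_B = (4.9 − 0.7)/27 = 0.156 mA, giving I_C = β·I_B = 23.3 mA.
But then V_CE = 8.4 − 23.3×1.2 = -19.6 V < V_CE(sat) = 0.2 V — impossible in the active region.
So the transistor is saturated. With V_CE = 0.2 V, I_C = (V_CC − 0.2)/R_C = 8.2/1.2 = 6.83 mA.
Check: β·I_B = 23.3 mA > I_C = 6.83 mA, confirming saturation.

saturation; I_C ≈ 6.8 mA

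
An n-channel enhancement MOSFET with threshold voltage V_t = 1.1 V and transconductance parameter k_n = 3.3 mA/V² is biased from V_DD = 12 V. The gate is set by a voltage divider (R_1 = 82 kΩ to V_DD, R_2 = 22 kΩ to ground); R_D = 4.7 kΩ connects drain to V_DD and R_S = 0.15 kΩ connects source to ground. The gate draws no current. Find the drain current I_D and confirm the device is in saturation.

V_G = V_DD·R_2/(R_1+R_2) = 12×22/104 = 2.54 V.
Assume saturation: I_D = (k_n/2)(V_GS − V_t)² with V_GS = V_G − I_D·R_S = 2.54 − 0.15·I_D.
Substituting gives 0.0371·I_D² − 1.71·I_D + 3.41 = 0, with roots I_D = 2.09 or 44 mA.
The root I_D = 44 mA gives V_GS = -4.07 V ≤ V_t, so take I_D = 2.09 mA.
Then V_GS = 2.23 V and V_DS = V_DD − I_D(R_D+R_S) = 12 − 2.09×4.85 = 1.87 V.
Saturation requires V_DS ≥ V_GS − V_t = 1.13 V; 1.87 ≥ 1.13 ✓.

I_D ≈ 2.1 mA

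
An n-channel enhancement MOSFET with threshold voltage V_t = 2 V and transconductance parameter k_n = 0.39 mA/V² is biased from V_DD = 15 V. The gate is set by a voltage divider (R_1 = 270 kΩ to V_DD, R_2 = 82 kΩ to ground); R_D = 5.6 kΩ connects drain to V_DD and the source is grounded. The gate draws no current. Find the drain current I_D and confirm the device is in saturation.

I_D ≈ 0.44 mA

V_G = V_DD·R_2/(R_1+R_2) = 15×82/352 = 3.49 V. With the source grounded, V_GS = V_G = 3.49 V.
Assume saturation: I_D = (k_n/2)(V_GS − V_t)² = (0.39/2)×(3.49 − 2)² = 0.195×1.49² = 0.435 mA.
V_DS = V_DD − I_D·R_D = 15 − 0.435×5.6 = 12.6 V.
Saturation requires V_DS ≥ V_GS − V_t = 1.49 V; 12.6 ≥ 1.49 ✓.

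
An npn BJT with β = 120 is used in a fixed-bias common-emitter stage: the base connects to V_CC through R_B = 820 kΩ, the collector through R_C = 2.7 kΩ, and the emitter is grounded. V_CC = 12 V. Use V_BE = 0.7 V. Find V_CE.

V_CE ≈ 7.5 V

Base loop: V_CC = I_B·R_B + V_BE, so I_B = (12 − 0.7)/820 kΩ = 0.0138 mA.
In the active region I_C = β·I_B = 120 × 0.0138 = 1.65 mA.
Collector loop: V_CE = V_CC − I_C·R_C = 12 − 1.65×2.7 = 7.54 V.
Since V_CE = 7.54 V > V_CE(sat) ≈ 0.2 V, the transistor is in the active region as assumed.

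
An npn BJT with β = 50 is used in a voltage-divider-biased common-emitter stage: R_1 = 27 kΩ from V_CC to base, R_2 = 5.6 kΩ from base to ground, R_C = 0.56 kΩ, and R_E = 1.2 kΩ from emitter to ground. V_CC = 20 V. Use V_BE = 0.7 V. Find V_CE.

V_CE ≈ 16 V

Thevenize the base divider: V_Th = V_CC·R_2/(R_1+R_2) = 20×5.6/32.6 = 3.44 V, R_Th = R_1‖R_2 = 4.64 kΩ.
Base-emitter loop: V_Th = I_B·R_Th + V_BE + (β+1)I_B·R_E, so I_B = (3.44 − 0.7) / (4.64 + 51×1.2) = 0.0416 mA.
I_C = β·I_B = 50×0.0416 = 2.08 mA, and I_E = (β+1)I_B = 2.12 mA.
V_CE = V_CC − I_C·R_C − I_E·R_E = 20 − 2.08×0.56 − 2.12×1.2 = 16.3 V.
V_CE = 16.3 V > 0.2 V confirms active-region operation.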